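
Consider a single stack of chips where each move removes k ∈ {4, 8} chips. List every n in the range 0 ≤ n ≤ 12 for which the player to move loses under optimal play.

Build the Grundy sequence with g(k) = mex{g(k−s) : s ∈ {4, 8}, s ≤ k}:
k:     0  1  2  3  4  5  6  7  8  9 10 11 12
g(k):  0  0  0  0  1  1  1  1  2  2  2  2  0
The P-positions (g = 0) in 0..12 are 0, 1, 2, 3, 12.

0, 1, 2, 3, 12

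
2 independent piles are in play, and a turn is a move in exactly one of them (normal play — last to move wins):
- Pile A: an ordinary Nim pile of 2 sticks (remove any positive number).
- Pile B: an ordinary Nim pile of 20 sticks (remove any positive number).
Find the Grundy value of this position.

22

Pile A is a plain Nim pile of size 2, so its Grundy value is 2.
Pile B is a plain Nim pile of size 20, so its Grundy value is 20.
The value of a disjunctive sum is the nim-sum of the parts.
Combined value = 2 ⊕ 20 = 22.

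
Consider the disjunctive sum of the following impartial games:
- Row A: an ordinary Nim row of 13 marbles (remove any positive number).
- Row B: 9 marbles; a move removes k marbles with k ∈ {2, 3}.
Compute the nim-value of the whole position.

15

Row A is a plain Nim row of size 13, so its Grundy value is 13.
Build the Grundy sequence for row B with g(k) = mex{g(k−s) : s ∈ {2, 3}, s ≤ k}:
g(0) = mex{} = 0
g(1) = mex{} = 0
g(2) = mex{0} = 1
g(3) = mex{0} = 1
g(4) = mex{0,1} = 2
g(5) = mex{1} = 0
g(6) = mex{1,2} = 0
g(7) = mex{0,2} = 1
g(8) = mex{0} = 1
g(9) = mex{0,1} = 2
So g(9) = 2.
The value of a disjunctive sum is the nim-sum of the parts.
Combined value = 13 XOR 2 = 15.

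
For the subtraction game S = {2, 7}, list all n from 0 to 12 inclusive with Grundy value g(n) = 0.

0, 1, 4, 5, 9, 10

Grundy values for subtraction set {2, 7}:
g(0) = mex{} = 0
g(1) = mex{} = 0
g(2) = mex{0} = 1
g(3) = mex{0} = 1
g(4) = mex{1} = 0
g(5) = mex{1} = 0
g(6) = mex{0} = 1
g(7) = mex{0} = 1
g(8) = mex{0,1} = 2
g(9) = mex{1} = 0
g(10) = mex{1,2} = 0
g(11) = mex{0} = 1
g(12) = mex{0} = 1
The P-positions (g = 0) in 0..12 are 0, 1, 4, 5, 9, 10.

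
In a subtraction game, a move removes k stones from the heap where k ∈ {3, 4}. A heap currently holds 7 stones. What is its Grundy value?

0

Compute g(0), g(1), … for moves {3, 4}:
g(0) = mex{} = 0
g(1) = mex{} = 0
g(2) = mex{} = 0
g(3) = mex{0} = 1
g(4) = mex{0} = 1
g(5) = mex{0} = 1
g(6) = mex{0,1} = 2
g(7) = mex{1} = 0
So g(7) = 0.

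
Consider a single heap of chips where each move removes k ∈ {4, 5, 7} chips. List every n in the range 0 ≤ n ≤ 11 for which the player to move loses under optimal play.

0, 1, 2, 3, 11

Grundy values for subtraction set {4, 5, 7}:
k:     0  1  2  3  4  5  6  7  8  9 10 11
g(k):  0  0  0  0  1  1  1  1  2  2  2  0
The P-positions (g = 0) in 0..11 are 0, 1, 2, 3, 11.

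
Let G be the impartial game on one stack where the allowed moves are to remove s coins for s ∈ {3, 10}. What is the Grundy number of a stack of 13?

Compute g(0), g(1), … for moves {3, 10}:
k:     0  1  2  3  4  5  6  7  8  9 10 11 12 13
g(k):  0  0  0  1  1  1  0  0  0  1  1  1  2  0
So g(13) = 0.

0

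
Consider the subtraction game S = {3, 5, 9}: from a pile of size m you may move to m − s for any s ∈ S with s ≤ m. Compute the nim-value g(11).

1

Build the Grundy sequence with g(k) = mex{g(k−s) : s ∈ {3, 5, 9}, s ≤ k}:
g(0) = mex{} = 0
g(1) = mex{} = 0
g(2) = mex{} = 0
g(3) = mex{0} = 1
g(4) = mex{0} = 1
g(5) = mex{0} = 1
g(6) = mex{0,1} = 2
g(7) = mex{0,1} = 2
g(8) = mex{1} = 0
g(9) = mex{0,1,2} = 3
g(10) = mex{0,1,2} = 3
g(11) = mex{0,2} = 1
So g(11) = 1.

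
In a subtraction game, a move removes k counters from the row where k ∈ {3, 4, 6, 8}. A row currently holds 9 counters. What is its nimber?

3

Build the Grundy sequence with g(k) = mex{g(k−s) : s ∈ {3, 4, 6, 8}, s ≤ k}:
k:     0  1  2  3  4  5  6  7  8  9
g(k):  0  0  0  1  1  1  2  2  2  3
So g(9) = 3.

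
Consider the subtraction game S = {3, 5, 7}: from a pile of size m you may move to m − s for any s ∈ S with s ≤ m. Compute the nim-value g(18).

2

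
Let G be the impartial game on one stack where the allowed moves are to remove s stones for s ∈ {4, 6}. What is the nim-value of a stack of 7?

1

Build the Grundy sequence with g(k) = mex{g(k−s) : s ∈ {4, 6}, s ≤ k}:
g(0) = mex{} = 0
g(1) = mex{} = 0
g(2) = mex{} = 0
g(3) = mex{} = 0
g(4) = mex{0} = 1
g(5) = mex{0} = 1
g(6) = mex{0} = 1
g(7) = mex{0} = 1
So g(7) = 1.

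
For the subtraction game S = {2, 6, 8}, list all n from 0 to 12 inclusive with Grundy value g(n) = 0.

0, 1, 4, 5

Build the Grundy sequence with g(k) = mex{g(k−s) : s ∈ {2, 6, 8}, s ≤ k}:
g(0) = mex{} = 0
g(1) = mex{} = 0
g(2) = mex{0} = 1
g(3) = mex{0} = 1
g(4) = mex{1} = 0
g(5) = mex{1} = 0
g(6) = mex{0} = 1
g(7) = mex{0} = 1
g(8) = mex{0,1} = 2
g(9) = mex{0,1} = 2
g(10) = mex{0,1,2} = 3
g(11) = mex{0,1,2} = 3
g(12) = mex{0,1,3} = 2
The P-positions (g = 0) in 0..12 are 0, 1, 4, 5.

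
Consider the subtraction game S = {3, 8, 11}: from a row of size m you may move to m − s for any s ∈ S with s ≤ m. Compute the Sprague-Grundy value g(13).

Grundy values for subtraction set {3, 8, 11}:
g(0) = mex{} = 0
g(1) = mex{} = 0
g(2) = mex{} = 0
g(3) = mex{0} = 1
g(4) = mex{0} = 1
g(5) = mex{0} = 1
g(6) = mex{1} = 0
g(7) = mex{1} = 0
g(8) = mex{0,1} = 2
g(9) = mex{0} = 1
g(10) = mex{0} = 1
g(11) = mex{0,1,2} = 3
g(12) = mex{0,1} = 2
g(13) = mex{0,1} = 2
So g(13) = 2.

2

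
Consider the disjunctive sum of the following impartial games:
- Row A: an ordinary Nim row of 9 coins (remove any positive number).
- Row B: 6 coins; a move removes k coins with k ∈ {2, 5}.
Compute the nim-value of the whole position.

8

Row A is a plain Nim row of size 9, so its Grundy value is 9.
For row B, compute g(0), g(1), … with moves {2, 5}:
k:     0  1  2  3  4  5  6
g(k):  0  0  1  1  0  2  1
So g(6) = 1.
By the Sprague-Grundy theorem, the Grundy value of a sum of independent games is the XOR of the component values.
Combined value = 9 XOR 1 = 8.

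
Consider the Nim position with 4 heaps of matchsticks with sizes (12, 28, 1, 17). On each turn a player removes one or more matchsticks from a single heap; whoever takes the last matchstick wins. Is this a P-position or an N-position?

P-position

Nim-sum: 12 XOR 28 XOR 1 XOR 17 = 0.
The nim-sum is 0, so this is a P-position: the player to move is in a losing position under optimal play.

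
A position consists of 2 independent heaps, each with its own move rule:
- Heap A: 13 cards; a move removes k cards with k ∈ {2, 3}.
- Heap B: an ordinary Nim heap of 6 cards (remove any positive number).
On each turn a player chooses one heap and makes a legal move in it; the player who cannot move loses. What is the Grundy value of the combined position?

Build the Grundy sequence for heap A with g(k) = mex{g(k−s) : s ∈ {2, 3}, s ≤ k}:
k:     0  1  2  3  4  5  6  7  8  9 10 11 12 13
g(k):  0  0  1  1  2  0  0  1  1  2  0  0  1  1
So g(13) = 1.
Heap B is a plain Nim heap of size 6, so its Grundy value is 6.
The value of a disjunctive sum is the nim-sum of the parts.
Combined value = 1 ⊕ 6 = 7.

7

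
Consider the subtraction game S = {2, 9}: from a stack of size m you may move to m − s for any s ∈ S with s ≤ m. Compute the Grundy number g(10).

1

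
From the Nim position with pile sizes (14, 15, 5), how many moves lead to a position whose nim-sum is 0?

3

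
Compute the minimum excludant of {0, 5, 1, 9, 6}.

2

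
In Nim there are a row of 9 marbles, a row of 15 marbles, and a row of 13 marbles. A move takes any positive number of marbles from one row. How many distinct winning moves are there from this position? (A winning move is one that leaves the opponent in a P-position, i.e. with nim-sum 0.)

In binary:
  1001  (9)
  1111  (15)
  1101  (13)
  ----
  1011  (11)
The overall nim-sum is X = 11. A row of size p has a winning move iff p XOR X < p (reduce it to p XOR X).
  9: 9 XOR 11 = 2 < 9 — winning move (to 2).
  15: 15 XOR 11 = 4 < 15 — winning move (to 4).
  13: 13 XOR 11 = 6 < 13 — winning move (to 6).
That gives 3 winning moves.

3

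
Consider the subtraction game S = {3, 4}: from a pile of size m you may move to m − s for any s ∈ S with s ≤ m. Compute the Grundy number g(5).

Grundy values for subtraction set {3, 4}:
k:     0  1  2  3  4  5
g(k):  0  0  0  1  1  1
So g(5) = 1.

1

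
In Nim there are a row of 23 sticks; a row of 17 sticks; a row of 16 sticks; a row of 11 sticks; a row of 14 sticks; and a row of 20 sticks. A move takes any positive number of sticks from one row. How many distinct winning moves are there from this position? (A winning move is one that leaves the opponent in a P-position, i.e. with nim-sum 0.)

3

Bitwise XOR of the heap sizes:
  10111  (23)
  10001  (17)
  10000  (16)
  01011  (11)
  01110  (14)
  10100  (20)
  -----
  00111  (7)
The overall nim-sum is X = 7. A row of size p has a winning move iff p XOR X < p (reduce it to p XOR X).
  23: 23 XOR 7 = 16 < 23 — winning move (to 16).
  17: 17 XOR 7 = 22 ≥ 17 — no move.
  16: 16 XOR 7 = 23 ≥ 16 — no move.
  11: 11 XOR 7 = 12 ≥ 11 — no move.
  14: 14 XOR 7 = 9 < 14 — winning move (to 9).
  20: 20 XOR 7 = 19 < 20 — winning move (to 19).
That gives 3 winning moves.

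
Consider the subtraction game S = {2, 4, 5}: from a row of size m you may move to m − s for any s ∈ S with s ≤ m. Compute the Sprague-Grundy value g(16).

Grundy values for subtraction set {2, 4, 5}:
k:     0  1  2  3  4  5  6  7  8  9 10 11 12 13 14 15 16
g(k):  0  0  1  1  2  2  3  0  0  1  1  2  2  3  0  0  1
So g(16) = 1.

1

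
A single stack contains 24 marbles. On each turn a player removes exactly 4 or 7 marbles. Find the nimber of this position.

0

Grundy values for subtraction set {4, 7}:
k:     0  1  2  3  4  5  6  7  8  9 10 11 12 13 14 15 16 17 18 19 20 21 22 23 24
g(k):  0  0  0  0  1  1  1  1  2  2  2  0  0  0  0  1  1  1  1  2  2  2  0  0  0
So g(24) = 0.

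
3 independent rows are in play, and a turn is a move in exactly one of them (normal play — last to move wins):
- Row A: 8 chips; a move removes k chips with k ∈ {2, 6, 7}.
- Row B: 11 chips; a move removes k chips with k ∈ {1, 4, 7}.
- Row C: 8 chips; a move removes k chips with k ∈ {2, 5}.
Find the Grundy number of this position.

3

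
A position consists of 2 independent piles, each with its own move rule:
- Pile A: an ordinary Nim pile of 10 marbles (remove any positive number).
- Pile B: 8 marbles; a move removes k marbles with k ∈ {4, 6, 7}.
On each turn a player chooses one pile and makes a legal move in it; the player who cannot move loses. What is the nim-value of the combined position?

Pile A is a plain Nim pile of size 10, so its Grundy value is 10.
For pile B, compute g(0), g(1), … with moves {4, 6, 7}:
g(0) = mex{} = 0
g(1) = mex{} = 0
g(2) = mex{} = 0
g(3) = mex{} = 0
g(4) = mex{0} = 1
g(5) = mex{0} = 1
g(6) = mex{0} = 1
g(7) = mex{0} = 1
g(8) = mex{0,1} = 2
So g(8) = 2.
The value of a disjunctive sum is the nim-sum of the parts.
Combined value = 10 XOR 2 = 8.

8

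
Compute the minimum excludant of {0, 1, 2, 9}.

3

The values 0, 1, 2 are all present; 3 is the first non-negative integer missing from the set.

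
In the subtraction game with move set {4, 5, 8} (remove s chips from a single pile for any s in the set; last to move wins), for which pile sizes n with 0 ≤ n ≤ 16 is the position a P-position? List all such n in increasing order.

0, 1, 2, 3, 12, 13, 14, 15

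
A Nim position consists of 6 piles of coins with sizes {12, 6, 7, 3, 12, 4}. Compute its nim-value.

6

Bitwise XOR of the heap sizes:
  1100  (12)
  0110  (6)
  0111  (7)
  0011  (3)
  1100  (12)
  0100  (4)
  ----
  0110  (6)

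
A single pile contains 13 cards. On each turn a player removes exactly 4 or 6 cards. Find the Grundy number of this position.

Build the Grundy sequence with g(k) = mex{g(k−s) : s ∈ {4, 6}, s ≤ k}:
k:     0  1  2  3  4  5  6  7  8  9 10 11 12 13
g(k):  0  0  0  0  1  1  1  1  2  2  0  0  0  0
So g(13) = 0.

0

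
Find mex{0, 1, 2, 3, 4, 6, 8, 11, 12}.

The values 0, 1, 2, 3, 4 are all present; 5 is the first non-negative integer missing from the set.

5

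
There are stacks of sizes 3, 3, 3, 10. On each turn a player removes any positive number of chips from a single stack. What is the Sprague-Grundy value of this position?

9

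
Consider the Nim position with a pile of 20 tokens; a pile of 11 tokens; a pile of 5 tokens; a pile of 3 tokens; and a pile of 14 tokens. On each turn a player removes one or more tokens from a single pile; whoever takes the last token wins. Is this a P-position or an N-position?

Nim-sum: 20 ^ 11 ^ 5 ^ 3 ^ 14 = 23.
The nim-sum is 23 ≠ 0, so this is an N-position: the player to move can win.

N-position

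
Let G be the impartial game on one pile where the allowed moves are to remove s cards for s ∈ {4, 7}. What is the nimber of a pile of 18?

Compute g(0), g(1), … for moves {4, 7}:
k:     0  1  2  3  4  5  6  7  8  9 10 11 12 13 14 15 16 17 18
g(k):  0  0  0  0  1  1  1  1  2  2  2  0  0  0  0  1  1  1  1
So g(18) = 1.

1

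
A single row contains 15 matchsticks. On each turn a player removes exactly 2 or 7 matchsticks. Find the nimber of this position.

Grundy values for subtraction set {2, 7}:
k:     0  1  2  3  4  5  6  7  8  9 10 11 12 13 14 15
g(k):  0  0  1  1  0  0  1  1  2  0  0  1  1  0  0  1
So g(15) = 1.

1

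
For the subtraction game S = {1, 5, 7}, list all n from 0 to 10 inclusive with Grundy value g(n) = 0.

0, 2, 4, 6, 8, 10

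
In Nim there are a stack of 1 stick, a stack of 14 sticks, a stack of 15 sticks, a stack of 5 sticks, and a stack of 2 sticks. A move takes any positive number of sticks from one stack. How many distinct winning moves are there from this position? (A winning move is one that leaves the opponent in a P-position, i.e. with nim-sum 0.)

3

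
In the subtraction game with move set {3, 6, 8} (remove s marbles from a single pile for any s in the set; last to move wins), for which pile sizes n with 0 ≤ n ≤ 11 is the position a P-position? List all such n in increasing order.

Grundy values for subtraction set {3, 6, 8}:
g(0) = mex{} = 0
g(1) = mex{} = 0
g(2) = mex{} = 0
g(3) = mex{0} = 1
g(4) = mex{0} = 1
g(5) = mex{0} = 1
g(6) = mex{0,1} = 2
g(7) = mex{0,1} = 2
g(8) = mex{0,1} = 2
g(9) = mex{0,1,2} = 3
g(10) = mex{0,1,2} = 3
g(11) = mex{1,2} = 0
The P-positions (g = 0) in 0..11 are 0, 1, 2, 11.

0, 1, 2, 11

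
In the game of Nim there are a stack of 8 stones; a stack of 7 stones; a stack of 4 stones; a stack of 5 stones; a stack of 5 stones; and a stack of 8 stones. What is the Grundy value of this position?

Write each in binary and XOR column by column:
  1000  (8)
  0111  (7)
  0100  (4)
  0101  (5)
  0101  (5)
  1000  (8)
  ----
  0011  (3)

3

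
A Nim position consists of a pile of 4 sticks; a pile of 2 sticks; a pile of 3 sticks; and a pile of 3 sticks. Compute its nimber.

6

Nim-sum: 4 XOR 2 XOR 3 XOR 3 = 6.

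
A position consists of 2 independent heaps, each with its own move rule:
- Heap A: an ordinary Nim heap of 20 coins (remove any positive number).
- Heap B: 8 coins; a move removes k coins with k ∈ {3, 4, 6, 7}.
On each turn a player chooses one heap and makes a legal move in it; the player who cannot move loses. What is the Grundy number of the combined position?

Heap A is a plain Nim heap of size 20, so its Grundy value is 20.
Build the Grundy sequence for heap B with g(k) = mex{g(k−s) : s ∈ {3, 4, 6, 7}, s ≤ k}:
k:     0  1  2  3  4  5  6  7  8
g(k):  0  0  0  1  1  1  2  2  2
So g(8) = 2.
The value of a disjunctive sum is the nim-sum of the parts.
Combined value = 20 XOR 2 = 22.

22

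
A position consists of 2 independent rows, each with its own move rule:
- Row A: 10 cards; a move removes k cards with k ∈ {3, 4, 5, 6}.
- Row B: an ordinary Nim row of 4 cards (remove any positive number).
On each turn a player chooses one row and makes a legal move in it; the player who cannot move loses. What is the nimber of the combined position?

Grundy values for row A (subtraction set {3, 4, 5, 6}):
k:     0  1  2  3  4  5  6  7  8  9 10
g(k):  0  0  0  1  1  1  2  2  2  0  0
So g(10) = 0.
Row B is a plain Nim row of size 4, so its Grundy value is 4.
The value of a disjunctive sum is the nim-sum of the parts.
Combined value = 0 ⊕ 4 = 4.

4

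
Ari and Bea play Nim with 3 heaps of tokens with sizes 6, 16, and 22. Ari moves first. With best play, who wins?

Bea wins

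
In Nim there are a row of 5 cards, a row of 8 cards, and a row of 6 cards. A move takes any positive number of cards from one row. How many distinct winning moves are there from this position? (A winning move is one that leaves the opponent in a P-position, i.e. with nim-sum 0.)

1

Compute the nim-sum pairwise:
5 ^ 8 = 13
13 ^ 6 = 11
The overall nim-sum is X = 11. A row of size p has a winning move iff p XOR X < p (reduce it to p XOR X).
  5: 5 XOR 11 = 14 ≥ 5 — no move.
  8: 8 XOR 11 = 3 < 8 — winning move (to 3).
  6: 6 XOR 11 = 13 ≥ 6 — no move.
That gives 1 winning move.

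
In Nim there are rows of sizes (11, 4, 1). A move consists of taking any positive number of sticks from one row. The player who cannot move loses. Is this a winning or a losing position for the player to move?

Winning position

Bitwise XOR of the heap sizes:
  1011  (11)
  0100  (4)
  0001  (1)
  ----
  1110  (14)
The nim-sum is 14 ≠ 0, so this is an N-position: the player to move can win.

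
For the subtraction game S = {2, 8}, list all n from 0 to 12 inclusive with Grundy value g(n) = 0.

0, 1, 4, 5, 10, 11

Build the Grundy sequence with g(k) = mex{g(k−s) : s ∈ {2, 8}, s ≤ k}:
g(0) = mex{} = 0
g(1) = mex{} = 0
g(2) = mex{0} = 1
g(3) = mex{0} = 1
g(4) = mex{1} = 0
g(5) = mex{1} = 0
g(6) = mex{0} = 1
g(7) = mex{0} = 1
g(8) = mex{0,1} = 2
g(9) = mex{0,1} = 2
g(10) = mex{1,2} = 0
g(11) = mex{1,2} = 0
g(12) = mex{0} = 1
The P-positions (g = 0) in 0..12 are 0, 1, 4, 5, 10, 11.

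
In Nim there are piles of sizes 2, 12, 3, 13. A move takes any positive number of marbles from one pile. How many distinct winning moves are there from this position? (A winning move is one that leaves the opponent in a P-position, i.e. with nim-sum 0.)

Nim-sum: 2 ⊕ 12 ⊕ 3 ⊕ 13 = 0.
The nim-sum is already 0, so every move leaves a nonzero nim-sum — there are no winning moves.

0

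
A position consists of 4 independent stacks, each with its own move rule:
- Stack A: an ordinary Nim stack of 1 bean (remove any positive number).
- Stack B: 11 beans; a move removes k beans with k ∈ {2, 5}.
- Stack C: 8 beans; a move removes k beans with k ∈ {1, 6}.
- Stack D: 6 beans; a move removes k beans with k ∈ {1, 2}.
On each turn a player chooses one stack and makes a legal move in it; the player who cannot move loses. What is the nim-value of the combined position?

0

Stack A is a plain Nim stack of size 1, so its Grundy value is 1.
Build the Grundy sequence for stack B with g(k) = mex{g(k−s) : s ∈ {2, 5}, s ≤ k}:
k:     0  1  2  3  4  5  6  7  8  9 10 11
g(k):  0  0  1  1  0  2  1  0  0  1  1  0
So g(11) = 0.
Grundy values for stack C (subtraction set {1, 6}):
g(0) = mex{} = 0
g(1) = mex{0} = 1
g(2) = mex{1} = 0
g(3) = mex{0} = 1
g(4) = mex{1} = 0
g(5) = mex{0} = 1
g(6) = mex{0,1} = 2
g(7) = mex{1,2} = 0
g(8) = mex{0} = 1
So g(8) = 1.
For stack D, compute g(0), g(1), … with moves {1, 2}:
k:     0  1  2  3  4  5  6
g(k):  0  1  2  0  1  2  0
So g(6) = 0.
By the Sprague-Grundy theorem, the Grundy value of a sum of independent games is the XOR of the component values.
Combined value = 1 XOR 0 XOR 1 XOR 0 = 0.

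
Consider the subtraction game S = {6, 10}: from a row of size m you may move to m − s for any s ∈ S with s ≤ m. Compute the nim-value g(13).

2

Grundy values for subtraction set {6, 10}:
g(0) = mex{} = 0
g(1) = mex{} = 0
g(2) = mex{} = 0
g(3) = mex{} = 0
g(4) = mex{} = 0
g(5) = mex{} = 0
g(6) = mex{0} = 1
g(7) = mex{0} = 1
g(8) = mex{0} = 1
g(9) = mex{0} = 1
g(10) = mex{0} = 1
g(11) = mex{0} = 1
g(12) = mex{0,1} = 2
g(13) = mex{0,1} = 2
So g(13) = 2.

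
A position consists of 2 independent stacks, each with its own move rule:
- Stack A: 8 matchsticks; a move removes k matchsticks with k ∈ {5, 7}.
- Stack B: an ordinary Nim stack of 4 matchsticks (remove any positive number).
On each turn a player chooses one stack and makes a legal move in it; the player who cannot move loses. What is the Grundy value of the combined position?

5

Grundy values for stack A (subtraction set {5, 7}):
k:     0  1  2  3  4  5  6  7  8
g(k):  0  0  0  0  0  1  1  1  1
So g(8) = 1.
Stack B is a plain Nim stack of size 4, so its Grundy value is 4.
By the Sprague-Grundy theorem, the Grundy value of a sum of independent games is the XOR of the component values.
Combined value = 1 ⊕ 4 = 5.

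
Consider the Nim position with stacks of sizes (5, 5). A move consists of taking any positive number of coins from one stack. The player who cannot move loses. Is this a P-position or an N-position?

Nim-sum: 5 ⊕ 5 = 0.
The nim-sum is 0, so this is a P-position: the player to move is in a losing position under optimal play.

P-position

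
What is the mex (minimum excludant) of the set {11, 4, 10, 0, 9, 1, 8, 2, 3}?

The values 0, 1, 2, 3, 4 are all present; 5 is the first non-negative integer missing from the set.

5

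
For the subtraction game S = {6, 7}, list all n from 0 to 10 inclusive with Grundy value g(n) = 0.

0, 1, 2, 3, 4, 5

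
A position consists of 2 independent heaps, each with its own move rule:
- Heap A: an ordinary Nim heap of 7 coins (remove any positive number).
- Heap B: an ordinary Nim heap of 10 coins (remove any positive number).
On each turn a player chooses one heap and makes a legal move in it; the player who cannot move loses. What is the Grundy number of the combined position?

Heap A is a plain Nim heap of size 7, so its Grundy value is 7.
Heap B is a plain Nim heap of size 10, so its Grundy value is 10.
The value of a disjunctive sum is the nim-sum of the parts.
Combined value = 7 XOR 10 = 13.

13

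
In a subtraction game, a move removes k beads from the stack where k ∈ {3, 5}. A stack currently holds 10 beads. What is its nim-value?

0

Build the Grundy sequence with g(k) = mex{g(k−s) : s ∈ {3, 5}, s ≤ k}:
k:     0  1  2  3  4  5  6  7  8  9 10
g(k):  0  0  0  1  1  1  2  2  0  0  0
So g(10) = 0.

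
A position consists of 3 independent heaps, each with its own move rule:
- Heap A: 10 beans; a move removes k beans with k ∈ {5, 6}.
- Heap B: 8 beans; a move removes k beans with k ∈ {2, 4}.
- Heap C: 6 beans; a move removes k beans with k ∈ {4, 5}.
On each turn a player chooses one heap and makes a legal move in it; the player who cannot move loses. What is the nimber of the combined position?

For heap A, compute g(0), g(1), … with moves {5, 6}:
k:     0  1  2  3  4  5  6  7  8  9 10
g(k):  0  0  0  0  0  1  1  1  1  1  2
So g(10) = 2.
Build the Grundy sequence for heap B with g(k) = mex{g(k−s) : s ∈ {2, 4}, s ≤ k}:
g(0) = mex{} = 0
g(1) = mex{} = 0
g(2) = mex{0} = 1
g(3) = mex{0} = 1
g(4) = mex{0,1} = 2
g(5) = mex{0,1} = 2
g(6) = mex{1,2} = 0
g(7) = mex{1,2} = 0
g(8) = mex{0,2} = 1
So g(8) = 1.
Build the Grundy sequence for heap C with g(k) = mex{g(k−s) : s ∈ {4, 5}, s ≤ k}:
k:     0  1  2  3  4  5  6
g(k):  0  0  0  0  1  1  1
So g(6) = 1.
By the Sprague-Grundy theorem, the Grundy value of a sum of independent games is the XOR of the component values.
Combined value = 2 XOR 1 XOR 1 = 2.

2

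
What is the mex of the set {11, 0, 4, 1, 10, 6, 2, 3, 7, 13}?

The values 0, 1, 2, 3, 4 are all present; 5 is the first non-negative integer missing from the set.

5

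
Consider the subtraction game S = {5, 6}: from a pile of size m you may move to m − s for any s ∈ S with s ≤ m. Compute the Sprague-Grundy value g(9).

1

Build the Grundy sequence with g(k) = mex{g(k−s) : s ∈ {5, 6}, s ≤ k}:
k:     0  1  2  3  4  5  6  7  8  9
g(k):  0  0  0  0  0  1  1  1  1  1
So g(9) = 1.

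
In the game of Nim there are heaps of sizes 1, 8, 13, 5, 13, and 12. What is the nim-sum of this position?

Bitwise XOR of the heap sizes:
  0001  (1)
  1000  (8)
  1101  (13)
  0101  (5)
  1101  (13)
  1100  (12)
  ----
  0000  (0)

0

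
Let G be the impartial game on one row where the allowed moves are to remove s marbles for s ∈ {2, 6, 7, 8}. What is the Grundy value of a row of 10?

Grundy values for subtraction set {2, 6, 7, 8}:
k:     0  1  2  3  4  5  6  7  8  9 10
g(k):  0  0  1  1  0  0  1  1  2  2  3
So g(10) = 3.

3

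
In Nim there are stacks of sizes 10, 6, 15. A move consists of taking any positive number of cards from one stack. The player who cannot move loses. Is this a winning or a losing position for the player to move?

Winning position

Compute the nim-sum pairwise:
10 ⊕ 6 = 12
12 ⊕ 15 = 3
The nim-sum is 3 ≠ 0, so this is an N-position: the player to move can win.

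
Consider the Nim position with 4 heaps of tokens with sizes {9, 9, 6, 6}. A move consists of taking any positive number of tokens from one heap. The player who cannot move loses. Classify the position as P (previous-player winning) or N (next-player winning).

P-position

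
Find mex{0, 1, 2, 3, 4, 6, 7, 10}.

5

The values 0, 1, 2, 3, 4 are all present; 5 is the first non-negative integer missing from the set.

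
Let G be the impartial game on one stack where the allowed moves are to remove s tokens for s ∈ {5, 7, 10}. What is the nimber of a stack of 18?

0

Grundy values for subtraction set {5, 7, 10}:
k:     0  1  2  3  4  5  6  7  8  9 10 11 12 13 14 15 16 17 18
g(k):  0  0  0  0  0  1  1  1  1  1  2  2  2  2  2  0  0  0  0
So g(18) = 0.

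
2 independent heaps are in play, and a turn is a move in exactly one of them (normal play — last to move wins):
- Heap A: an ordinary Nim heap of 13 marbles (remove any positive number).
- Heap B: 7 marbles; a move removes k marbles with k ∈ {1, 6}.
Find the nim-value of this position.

13

Heap A is a plain Nim heap of size 13, so its Grundy value is 13.
Grundy values for heap B (subtraction set {1, 6}):
k:     0  1  2  3  4  5  6  7
g(k):  0  1  0  1  0  1  2  0
So g(7) = 0.
By the Sprague-Grundy theorem, the Grundy value of a sum of independent games is the XOR of the component values.
Combined value = 13 ⊕ 0 = 13.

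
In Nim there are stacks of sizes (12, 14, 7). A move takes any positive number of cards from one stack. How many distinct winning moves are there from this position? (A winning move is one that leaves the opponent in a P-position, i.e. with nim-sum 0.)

Compute the nim-sum pairwise:
12 ^ 14 = 2
2 ^ 7 = 5
The overall nim-sum is X = 5. A stack of size p has a winning move iff p XOR X < p (reduce it to p XOR X).
  12: 12 XOR 5 = 9 < 12 — winning move (to 9).
  14: 14 XOR 5 = 11 < 14 — winning move (to 11).
  7: 7 XOR 5 = 2 < 7 — winning move (to 2).
That gives 3 winning moves.

3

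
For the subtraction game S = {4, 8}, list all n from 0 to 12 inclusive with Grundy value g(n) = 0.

Build the Grundy sequence with g(k) = mex{g(k−s) : s ∈ {4, 8}, s ≤ k}:
g(0) = mex{} = 0
g(1) = mex{} = 0
g(2) = mex{} = 0
g(3) = mex{} = 0
g(4) = mex{0} = 1
g(5) = mex{0} = 1
g(6) = mex{0} = 1
g(7) = mex{0} = 1
g(8) = mex{0,1} = 2
g(9) = mex{0,1} = 2
g(10) = mex{0,1} = 2
g(11) = mex{0,1} = 2
g(12) = mex{1,2} = 0
The P-positions (g = 0) in 0..12 are 0, 1, 2, 3, 12.

0, 1, 2, 3, 12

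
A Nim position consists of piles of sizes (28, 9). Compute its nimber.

21

Nim-sum: 28 ^ 9 = 21.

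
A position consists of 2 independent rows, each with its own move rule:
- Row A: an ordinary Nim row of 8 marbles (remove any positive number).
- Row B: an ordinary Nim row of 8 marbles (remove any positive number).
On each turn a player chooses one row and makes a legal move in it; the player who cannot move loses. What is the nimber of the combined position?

0

Row A is a plain Nim row of size 8, so its Grundy value is 8.
Row B is a plain Nim row of size 8, so its Grundy value is 8.
The value of a disjunctive sum is the nim-sum of the parts.
Combined value = 8 XOR 8 = 0.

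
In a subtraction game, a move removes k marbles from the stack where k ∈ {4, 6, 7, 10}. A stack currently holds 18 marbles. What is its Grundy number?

Compute g(0), g(1), … for moves {4, 6, 7, 10}:
k:     0  1  2  3  4  5  6  7  8  9 10 11 12 13 14 15 16 17 18
g(k):  0  0  0  0  1  1  1  1  2  2  2  2  3  3  0  0  0  0  1
So g(18) = 1.

1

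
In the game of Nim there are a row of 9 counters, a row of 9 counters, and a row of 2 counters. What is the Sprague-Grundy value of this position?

Nim-sum: 9 ^ 9 ^ 2 = 2.

2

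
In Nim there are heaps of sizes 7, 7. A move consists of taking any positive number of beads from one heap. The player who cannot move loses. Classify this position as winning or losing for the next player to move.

Losing position

Compute the nim-sum pairwise:
7 ^ 7 = 0
The nim-sum is 0, so this is a P-position: the player to move is in a losing position under optimal play.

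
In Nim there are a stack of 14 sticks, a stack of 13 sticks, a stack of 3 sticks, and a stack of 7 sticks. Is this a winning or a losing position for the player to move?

Write each in binary and XOR column by column:
  1110  (14)
  1101  (13)
  0011  (3)
  0111  (7)
  ----
  0111  (7)
The nim-sum is 7 ≠ 0, so this is an N-position: the player to move can win.

Winning position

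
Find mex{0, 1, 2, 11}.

The values 0, 1, 2 are all present; 3 is the first non-negative integer missing from the set.

3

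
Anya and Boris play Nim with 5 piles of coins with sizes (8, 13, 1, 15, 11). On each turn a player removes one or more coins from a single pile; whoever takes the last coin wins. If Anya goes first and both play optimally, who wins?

Compute the nim-sum pairwise:
8 ^ 13 = 5
5 ^ 1 = 4
4 ^ 15 = 11
11 ^ 11 = 0
The nim-sum is 0, so this is a P-position: the player to move is in a losing position under optimal play; Anya is about to move from it and so loses — Boris wins.

Boris wins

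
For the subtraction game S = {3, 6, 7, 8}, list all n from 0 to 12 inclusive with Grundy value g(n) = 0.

0, 1, 2, 11, 12

Build the Grundy sequence with g(k) = mex{g(k−s) : s ∈ {3, 6, 7, 8}, s ≤ k}:
k:     0  1  2  3  4  5  6  7  8  9 10 11 12
g(k):  0  0  0  1  1  1  2  2  2  3  3  0  0
The P-positions (g = 0) in 0..12 are 0, 1, 2, 11, 12.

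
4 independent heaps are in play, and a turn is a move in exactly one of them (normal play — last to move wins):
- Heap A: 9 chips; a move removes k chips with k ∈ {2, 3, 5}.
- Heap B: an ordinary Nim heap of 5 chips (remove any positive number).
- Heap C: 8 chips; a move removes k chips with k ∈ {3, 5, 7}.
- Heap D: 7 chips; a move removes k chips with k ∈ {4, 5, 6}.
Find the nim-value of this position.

7

Build the Grundy sequence for heap A with g(k) = mex{g(k−s) : s ∈ {2, 3, 5}, s ≤ k}:
g(0) = mex{} = 0
g(1) = mex{} = 0
g(2) = mex{0} = 1
g(3) = mex{0} = 1
g(4) = mex{0,1} = 2
g(5) = mex{0,1} = 2
g(6) = mex{0,1,2} = 3
g(7) = mex{1,2} = 0
g(8) = mex{1,2,3} = 0
g(9) = mex{0,2,3} = 1
So g(9) = 1.
Heap B is a plain Nim heap of size 5, so its Grundy value is 5.
Grundy values for heap C (subtraction set {3, 5, 7}):
g(0) = mex{} = 0
g(1) = mex{} = 0
g(2) = mex{} = 0
g(3) = mex{0} = 1
g(4) = mex{0} = 1
g(5) = mex{0} = 1
g(6) = mex{0,1} = 2
g(7) = mex{0,1} = 2
g(8) = mex{0,1} = 2
So g(8) = 2.
Grundy values for heap D (subtraction set {4, 5, 6}):
g(0) = mex{} = 0
g(1) = mex{} = 0
g(2) = mex{} = 0
g(3) = mex{} = 0
g(4) = mex{0} = 1
g(5) = mex{0} = 1
g(6) = mex{0} = 1
g(7) = mex{0} = 1
So g(7) = 1.
By the Sprague-Grundy theorem, the Grundy value of a sum of independent games is the XOR of the component values.
Combined value = 1 ⊕ 5 ⊕ 2 ⊕ 1 = 7.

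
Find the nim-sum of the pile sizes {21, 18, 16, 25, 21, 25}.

2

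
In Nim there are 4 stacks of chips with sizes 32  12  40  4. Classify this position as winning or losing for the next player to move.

Losing position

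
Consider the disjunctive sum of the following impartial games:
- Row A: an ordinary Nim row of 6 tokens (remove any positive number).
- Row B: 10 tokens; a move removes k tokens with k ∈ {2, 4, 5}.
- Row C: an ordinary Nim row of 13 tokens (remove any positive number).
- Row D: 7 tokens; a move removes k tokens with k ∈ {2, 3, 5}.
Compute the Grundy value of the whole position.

Row A is a plain Nim row of size 6, so its Grundy value is 6.
Grundy values for row B (subtraction set {2, 4, 5}):
g(0) = mex{} = 0
g(1) = mex{} = 0
g(2) = mex{0} = 1
g(3) = mex{0} = 1
g(4) = mex{0,1} = 2
g(5) = mex{0,1} = 2
g(6) = mex{0,1,2} = 3
g(7) = mex{1,2} = 0
g(8) = mex{1,2,3} = 0
g(9) = mex{0,2} = 1
g(10) = mex{0,2,3} = 1
So g(10) = 1.
Row C is a plain Nim row of size 13, so its Grundy value is 13.
Grundy values for row D (subtraction set {2, 3, 5}):
k:     0  1  2  3  4  5  6  7
g(k):  0  0  1  1  2  2  3  0
So g(7) = 0.
By the Sprague-Grundy theorem, the Grundy value of a sum of independent games is the XOR of the component values.
Combined value = 6 ⊕ 1 ⊕ 13 ⊕ 0 = 10.

10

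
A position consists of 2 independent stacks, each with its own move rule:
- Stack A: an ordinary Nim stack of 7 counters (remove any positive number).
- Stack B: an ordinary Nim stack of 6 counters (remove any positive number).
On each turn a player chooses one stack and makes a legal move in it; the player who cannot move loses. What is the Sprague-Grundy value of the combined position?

1

Stack A is a plain Nim stack of size 7, so its Grundy value is 7.
Stack B is a plain Nim stack of size 6, so its Grundy value is 6.
The value of a disjunctive sum is the nim-sum of the parts.
Combined value = 7 XOR 6 = 1.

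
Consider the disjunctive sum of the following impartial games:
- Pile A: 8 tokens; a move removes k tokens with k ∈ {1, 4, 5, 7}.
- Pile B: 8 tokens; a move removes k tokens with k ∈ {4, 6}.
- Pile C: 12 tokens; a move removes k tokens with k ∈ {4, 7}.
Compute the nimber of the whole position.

2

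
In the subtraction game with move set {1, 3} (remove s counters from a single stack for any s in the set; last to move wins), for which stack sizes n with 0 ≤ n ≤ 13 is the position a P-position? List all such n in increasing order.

0, 2, 4, 6, 8, 10, 12

Build the Grundy sequence with g(k) = mex{g(k−s) : s ∈ {1, 3}, s ≤ k}:
k:     0  1  2  3  4  5  6  7  8  9 10 11 12 13
g(k):  0  1  0  1  0  1  0  1  0  1  0  1  0  1
The P-positions (g = 0) in 0..13 are 0, 2, 4, 6, 8, 10, 12.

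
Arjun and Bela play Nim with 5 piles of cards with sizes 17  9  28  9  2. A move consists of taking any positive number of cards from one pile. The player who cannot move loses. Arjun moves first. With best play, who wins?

Nim-sum: 17 XOR 9 XOR 28 XOR 9 XOR 2 = 15.
The nim-sum is 15 ≠ 0, so this is an N-position: the player to move can win; Arjun has a winning move.

Arjun wins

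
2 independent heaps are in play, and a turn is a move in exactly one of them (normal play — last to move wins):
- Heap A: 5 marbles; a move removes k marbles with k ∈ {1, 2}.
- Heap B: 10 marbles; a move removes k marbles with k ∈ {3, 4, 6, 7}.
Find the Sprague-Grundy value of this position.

For heap A, compute g(0), g(1), … with moves {1, 2}:
k:     0  1  2  3  4  5
g(k):  0  1  2  0  1  2
So g(5) = 2.
Grundy values for heap B (subtraction set {3, 4, 6, 7}):
g(0) = mex{} = 0
g(1) = mex{} = 0
g(2) = mex{} = 0
g(3) = mex{0} = 1
g(4) = mex{0} = 1
g(5) = mex{0} = 1
g(6) = mex{0,1} = 2
g(7) = mex{0,1} = 2
g(8) = mex{0,1} = 2
g(9) = mex{0,1,2} = 3
g(10) = mex{1,2} = 0
So g(10) = 0.
By the Sprague-Grundy theorem, the Grundy value of a sum of independent games is the XOR of the component values.
Combined value = 2 XOR 0 = 2.

2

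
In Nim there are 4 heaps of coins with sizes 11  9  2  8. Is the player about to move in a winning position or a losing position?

Bitwise XOR of the heap sizes:
  1011  (11)
  1001  (9)
  0010  (2)
  1000  (8)
  ----
  1000  (8)
The nim-sum is 8 ≠ 0, so this is an N-position: the player to move can win.

Winning position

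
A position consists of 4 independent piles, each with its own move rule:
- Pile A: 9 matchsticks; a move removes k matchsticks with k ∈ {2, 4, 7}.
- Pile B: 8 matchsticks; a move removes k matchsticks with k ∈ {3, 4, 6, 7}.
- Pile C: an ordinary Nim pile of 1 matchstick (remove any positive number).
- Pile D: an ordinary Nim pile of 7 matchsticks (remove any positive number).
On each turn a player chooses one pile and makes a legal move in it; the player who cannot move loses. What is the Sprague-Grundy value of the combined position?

For pile A, compute g(0), g(1), … with moves {2, 4, 7}:
g(0) = mex{} = 0
g(1) = mex{} = 0
g(2) = mex{0} = 1
g(3) = mex{0} = 1
g(4) = mex{0,1} = 2
g(5) = mex{0,1} = 2
g(6) = mex{1,2} = 0
g(7) = mex{0,1,2} = 3
g(8) = mex{0,2} = 1
g(9) = mex{1,2,3} = 0
So g(9) = 0.
Build the Grundy sequence for pile B with g(k) = mex{g(k−s) : s ∈ {3, 4, 6, 7}, s ≤ k}:
k:     0  1  2  3  4  5  6  7  8
g(k):  0  0  0  1  1  1  2  2  2
So g(8) = 2.
Pile C is a plain Nim pile of size 1, so its Grundy value is 1.
Pile D is a plain Nim pile of size 7, so its Grundy value is 7.
The value of a disjunctive sum is the nim-sum of the parts.
Combined value = 0 XOR 2 XOR 1 XOR 7 = 4.

4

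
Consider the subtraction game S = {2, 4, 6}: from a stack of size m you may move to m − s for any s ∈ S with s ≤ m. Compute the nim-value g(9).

0

Grundy values for subtraction set {2, 4, 6}:
k:     0  1  2  3  4  5  6  7  8  9
g(k):  0  0  1  1  2  2  3  3  0  0
So g(9) = 0.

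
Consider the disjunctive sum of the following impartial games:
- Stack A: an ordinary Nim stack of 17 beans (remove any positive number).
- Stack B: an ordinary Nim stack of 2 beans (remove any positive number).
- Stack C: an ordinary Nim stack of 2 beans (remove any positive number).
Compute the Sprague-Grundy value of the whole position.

Stack A is a plain Nim stack of size 17, so its Grundy value is 17.
Stack B is a plain Nim stack of size 2, so its Grundy value is 2.
Stack C is a plain Nim stack of size 2, so its Grundy value is 2.
By the Sprague-Grundy theorem, the Grundy value of a sum of independent games is the XOR of the component values.
Combined value = 17 ⊕ 2 ⊕ 2 = 17.

17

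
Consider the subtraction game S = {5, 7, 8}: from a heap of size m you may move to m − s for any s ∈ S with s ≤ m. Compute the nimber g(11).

Build the Grundy sequence with g(k) = mex{g(k−s) : s ∈ {5, 7, 8}, s ≤ k}:
g(0) = mex{} = 0
g(1) = mex{} = 0
g(2) = mex{} = 0
g(3) = mex{} = 0
g(4) = mex{} = 0
g(5) = mex{0} = 1
g(6) = mex{0} = 1
g(7) = mex{0} = 1
g(8) = mex{0} = 1
g(9) = mex{0} = 1
g(10) = mex{0,1} = 2
g(11) = mex{0,1} = 2
So g(11) = 2.

2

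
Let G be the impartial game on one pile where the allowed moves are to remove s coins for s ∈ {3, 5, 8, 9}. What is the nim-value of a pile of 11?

3

Compute g(0), g(1), … for moves {3, 5, 8, 9}:
k:     0  1  2  3  4  5  6  7  8  9 10 11
g(k):  0  0  0  1  1  1  2  2  2  3  3  3
So g(11) = 3.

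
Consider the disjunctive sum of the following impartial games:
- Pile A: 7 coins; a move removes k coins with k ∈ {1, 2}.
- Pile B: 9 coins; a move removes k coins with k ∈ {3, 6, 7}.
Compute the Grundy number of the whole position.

Grundy values for pile A (subtraction set {1, 2}):
k:     0  1  2  3  4  5  6  7
g(k):  0  1  2  0  1  2  0  1
So g(7) = 1.
Grundy values for pile B (subtraction set {3, 6, 7}):
g(0) = mex{} = 0
g(1) = mex{} = 0
g(2) = mex{} = 0
g(3) = mex{0} = 1
g(4) = mex{0} = 1
g(5) = mex{0} = 1
g(6) = mex{0,1} = 2
g(7) = mex{0,1} = 2
g(8) = mex{0,1} = 2
g(9) = mex{0,1,2} = 3
So g(9) = 3.
By the Sprague-Grundy theorem, the Grundy value of a sum of independent games is the XOR of the component values.
Combined value = 1 XOR 3 = 2.

2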